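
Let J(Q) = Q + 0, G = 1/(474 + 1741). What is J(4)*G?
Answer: 4/2215 ≈ 0.0018059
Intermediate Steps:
G = 1/2215 ≈ 0.00045147
J(Q) = Q
J(4)*G = 4*(1/2215) = 4/2215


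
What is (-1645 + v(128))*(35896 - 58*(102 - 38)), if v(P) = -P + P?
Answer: -52942680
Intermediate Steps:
v(P) = 0
(-1645 + v(128))*(35896 - 58*(102 - 38)) = (-1645 + 0)*(35896 - 58*(102 - 38)) = -1645*(35896 - 58*64) = -1645*(35896 - 3712) = -1645*32184 = -52942680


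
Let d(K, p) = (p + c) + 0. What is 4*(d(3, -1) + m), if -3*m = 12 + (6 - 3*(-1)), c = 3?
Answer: -20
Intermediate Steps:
d(K, p) = 3 + p (d(K, p) = (p + 3) + 0 = (3 + p) + 0 = 3 + p)
m = -7 (m = -(12 + (6 - 3*(-1)))/3 = -(12 + (6 + 3))/3 = -(12 + 9)/3 = -⅓*21 = -7)
4*(d(3, -1) + m) = 4*((3 - 1) - 7) = 4*(2 - 7) = 4*(-5) = -20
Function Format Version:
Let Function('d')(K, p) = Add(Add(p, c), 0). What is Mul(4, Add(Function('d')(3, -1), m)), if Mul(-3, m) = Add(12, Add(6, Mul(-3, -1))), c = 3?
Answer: -20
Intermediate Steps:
Function('d')(K, p) = Add(3, p) (Function('d')(K, p) = Add(Add(p, 3), 0) = Add(Add(3, p), 0) = Add(3, p))
m = -7 (m = Mul(Rational(-1, 3), Add(12, Add(6, Mul(-3, -1)))) = Mul(Rational(-1, 3), Add(12, Add(6, 3))) = Mul(Rational(-1, 3), Add(12, 9)) = Mul(Rational(-1, 3), 21) = -7)
Mul(4, Add(Function('d')(3, -1), m)) = Mul(4, Add(Add(3, -1), -7)) = Mul(4, Add(2, -7)) = Mul(4, -5) = -20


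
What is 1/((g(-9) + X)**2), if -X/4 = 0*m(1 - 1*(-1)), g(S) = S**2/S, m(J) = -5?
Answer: 1/81 ≈ 0.012346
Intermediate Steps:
g(S) = S
X = 0 (X = -0*(-5) = -4*0 = 0)
1/((g(-9) + X)**2) = 1/((-9 + 0)**2) = 1/((-9)**2) = 1/81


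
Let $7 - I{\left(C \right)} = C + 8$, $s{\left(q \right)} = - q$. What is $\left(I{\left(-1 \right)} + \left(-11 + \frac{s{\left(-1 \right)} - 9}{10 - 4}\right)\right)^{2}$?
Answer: $\frac{1369}{9} \approx 152.11$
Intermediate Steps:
$I{\left(C \right)} = -1 - C$ ($I{\left(C \right)} = 7 - \left(C + 8\right) = 7 - \left(8 + C\right) = -1 - C$)
$\left(I{\left(-1 \right)} + \left(-11 + \frac{s{\left(-1 \right)} - 9}{10 - 4}\right)\right)^{2} = \left(\left(-1 - -1\right) - \left(11 - \frac{\left(-1\right) \left(-1\right) - 9}{10 - 4}\right)\right)^{2} = \left(\left(-1 + 1\right) - \left(11 - \frac{1 - 9}{6}\right)\right)^{2} = \left(0 - \frac{37}{3}\right)^{2} = \left(- \frac{37}{3}\right)^{2} = \frac{1369}{9}$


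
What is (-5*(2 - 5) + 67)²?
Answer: 6724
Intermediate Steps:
(-5*(2 - 5) + 67)² = (-5*(-3) + 67)² = (15 + 67)² = 82² = 6724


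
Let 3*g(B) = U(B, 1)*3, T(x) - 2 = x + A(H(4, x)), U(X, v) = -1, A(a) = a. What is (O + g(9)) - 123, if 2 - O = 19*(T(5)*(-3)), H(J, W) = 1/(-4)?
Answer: 1051/4 ≈ 262.75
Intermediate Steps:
H(J, W) = -¼
T(x) = 7/4 + x (T(x) = 2 + (x - ¼) = 2 + (-¼ + x) = 7/4 + x)
g(B) = -1 (g(B) = (-1*3)/3 = (⅓)*(-3) = -1)
O = 1547/4 (O = 2 - 19*(7/4 + 5)*(-3) = 2 - 19*(27/4)*(-3) = 2 - 19*(-81)/4 = 2 - 1*(-1539/4) = 2 + 1539/4 = 1547/4 ≈ 386.75)
(O + g(9)) - 123 = (1547/4 - 1) - 123 = 1543/4 - 123 = 1051/4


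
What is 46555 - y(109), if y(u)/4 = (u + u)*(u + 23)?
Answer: -68549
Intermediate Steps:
y(u) = 8*u*(23 + u) (y(u) = 4*((u + u)*(u + 23)) = 4*((2*u)*(23 + u)) = 4*(2*u*(23 + u)) = 8*u*(23 + u))
46555 - y(109) = 46555 - 8*109*(23 + 109) = 46555 - 8*109*132 = 46555 - 1*115104 = 46555 - 115104 = -68549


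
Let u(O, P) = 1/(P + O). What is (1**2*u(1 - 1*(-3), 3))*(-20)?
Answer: -20/7 ≈ -2.8571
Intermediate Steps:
u(O, P) = 1/(O + P)
(1**2*u(1 - 1*(-3), 3))*(-20) = (1**2/((1 - 1*(-3)) + 3))*(-20) = (1/((1 + 3) + 3))*(-20) = (1/(4 + 3))*(-20) = (1/7)*(-20) = -20/7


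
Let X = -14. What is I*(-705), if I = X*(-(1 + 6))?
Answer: -69090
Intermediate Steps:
I = 98 (I = -(-14)*(1 + 6) = -(-14)*7 = -14*(-7) = 98)
I*(-705) = 98*(-705) = -69090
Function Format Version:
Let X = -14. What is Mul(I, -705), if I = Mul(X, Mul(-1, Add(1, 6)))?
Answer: -69090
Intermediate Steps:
I = 98 (I = Mul(-14, Mul(-1, Add(1, 6))) = Mul(-14, Mul(-1, 7)) = Mul(-14, -7) = 98)
Mul(I, -705) = Mul(98, -705) = -69090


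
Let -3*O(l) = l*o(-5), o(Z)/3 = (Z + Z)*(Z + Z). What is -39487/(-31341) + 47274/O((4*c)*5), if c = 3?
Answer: -207448739/31341000 ≈ -6.6191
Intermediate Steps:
o(Z) = 12*Z² (o(Z) = 3*((Z + Z)*(Z + Z)) = 3*((2*Z)*(2*Z)) = 3*(4*Z²) = 12*Z²)
O(l) = -100*l (O(l) = -l*12*(-5)²/3 = -l*12*25/3 = -l*300/3 = -100*l)
-39487/(-31341) + 47274/O((4*c)*5) = -39487/(-31341) + 47274/((-100*4*3*5)) = -39487*(-1/31341) + 47274/((-1200*5)) = 39487/31341 + 47274/((-100*60)) = 39487/31341 + 47274/(-6000) = 39487/31341 + 47274*(-1/6000) = 39487/31341 - 7879/1000 = -207448739/31341000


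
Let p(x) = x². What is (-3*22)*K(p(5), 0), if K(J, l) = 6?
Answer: -396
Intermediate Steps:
(-3*22)*K(p(5), 0) = -3*22*6 = -66*6 = -396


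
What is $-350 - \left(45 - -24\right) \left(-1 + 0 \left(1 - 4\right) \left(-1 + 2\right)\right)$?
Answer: $-281$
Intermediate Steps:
$-350 - \left(45 - -24\right) \left(-1 + 0 \left(1 - 4\right) \left(-1 + 2\right)\right) = -350 - \left(45 + 24\right) \left(-1 + 0 \left(\left(-3\right) 1\right)\right) = -350 - 69 \left(-1 + 0 \left(-3\right)\right) = -350 - 69 \left(-1 + 0\right) = -350 - 69 \left(-1\right) = -350 - -69 = -350 + 69 = -281$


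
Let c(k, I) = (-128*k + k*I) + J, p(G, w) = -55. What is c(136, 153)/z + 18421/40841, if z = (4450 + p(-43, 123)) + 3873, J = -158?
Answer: 142355675/168836694 ≈ 0.84316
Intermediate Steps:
c(k, I) = -158 - 128*k + I*k (c(k, I) = (-128*k + k*I) - 158 = (-128*k + I*k) - 158 = -158 - 128*k + I*k)
z = 8268 (z = (4450 - 55) + 3873 = 4395 + 3873 = 8268)
c(136, 153)/z + 18421/40841 = (-158 - 128*136 + 153*136)/8268 + 18421/40841 = (-158 - 17408 + 20808)*(1/8268) + 18421*(1/40841) = 3242*(1/8268) + 18421/40841 = 1621/4134 + 18421/40841 = 142355675/168836694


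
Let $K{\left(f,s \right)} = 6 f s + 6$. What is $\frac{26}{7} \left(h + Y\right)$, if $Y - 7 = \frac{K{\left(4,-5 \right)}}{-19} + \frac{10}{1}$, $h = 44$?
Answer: $\frac{1742}{7} \approx 248.86$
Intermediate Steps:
$K{\left(f,s \right)} = 6 + 6 f s$ ($K{\left(f,s \right)} = 6 f s + 6 = 6 + 6 f s$)
$Y = 23$ ($Y = 7 + \left(\frac{6 + 6 \cdot 4 \left(-5\right)}{-19} + \frac{10}{1}\right) = 7 + \left(\left(6 - 120\right) \left(- \frac{1}{19}\right) + 10 \cdot 1\right) = 7 + \left(\left(-114\right) \left(- \frac{1}{19}\right) + 10\right) = 7 + \left(6 + 10\right) = 7 + 16 = 23$)
$\frac{26}{7} \left(h + Y\right) = \frac{26}{7} \left(44 + 23\right) = 26 \cdot \frac{1}{7} \cdot 67 = \frac{26}{7} \cdot 67 = \frac{1742}{7}$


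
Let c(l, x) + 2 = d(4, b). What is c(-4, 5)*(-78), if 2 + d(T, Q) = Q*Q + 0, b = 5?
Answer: -1638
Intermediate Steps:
d(T, Q) = -2 + Q**2 (d(T, Q) = -2 + (Q*Q + 0) = -2 + (Q**2 + 0) = -2 + Q**2)
c(l, x) = 21 (c(l, x) = -2 + (-2 + 5**2) = -2 + (-2 + 25) = -2 + 23 = 21)
c(-4, 5)*(-78) = 21*(-78) = -1638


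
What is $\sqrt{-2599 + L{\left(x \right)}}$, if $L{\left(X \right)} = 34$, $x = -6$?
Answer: $3 i \sqrt{285} \approx 50.646 i$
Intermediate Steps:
$\sqrt{-2599 + L{\left(x \right)}} = \sqrt{-2599 + 34} = \sqrt{-2565} = 3 i \sqrt{285}$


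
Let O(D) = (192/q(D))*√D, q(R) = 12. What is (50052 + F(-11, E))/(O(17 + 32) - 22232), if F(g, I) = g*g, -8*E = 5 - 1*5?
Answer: -50173/22120 ≈ -2.2682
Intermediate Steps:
E = 0 (E = -(5 - 1*5)/8 = -(5 - 5)/8 = -⅛*0 = 0)
F(g, I) = g²
O(D) = 16*√D (O(D) = (192/12)*√D = (192*(1/12))*√D = 16*√D)
(50052 + F(-11, E))/(O(17 + 32) - 22232) = (50052 + (-11)²)/(16*√(17 + 32) - 22232) = (50052 + 121)/(16*√49 - 22232) = 50173/(16*7 - 22232) = 50173/(112 - 22232) = 50173/(-22120) = 50173*(-1/22120) = -50173/22120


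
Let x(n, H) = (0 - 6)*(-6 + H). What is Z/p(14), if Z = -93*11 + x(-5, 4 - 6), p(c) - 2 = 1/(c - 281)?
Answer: -20025/41 ≈ -488.41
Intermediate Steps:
x(n, H) = 36 - 6*H (x(n, H) = -6*(-6 + H) = 36 - 6*H)
p(c) = 2 + 1/(-281 + c) (p(c) = 2 + 1/(c - 281) = 2 + 1/(-281 + c))
Z = -975 (Z = -93*11 + (36 - 6*(4 - 6)) = -1023 + (36 - 6*(-2)) = -1023 + (36 + 12) = -1023 + 48 = -975)
Z/p(14) = -975*(-281 + 14)/(-561 + 2*14) = -975*(-267/(-561 + 28)) = -975/((-1/267*(-533))) = -975/533/267 = -975*267/533 = -20025/41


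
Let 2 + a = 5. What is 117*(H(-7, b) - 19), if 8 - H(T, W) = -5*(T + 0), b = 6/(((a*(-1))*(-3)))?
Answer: -5382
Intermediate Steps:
a = 3 (a = -2 + 5 = 3)
b = ⅔ (b = 6/(((3*(-1))*(-3))) = 6/((-3*(-3))) = 6/9 = 6*(⅑) = ⅔ ≈ 0.66667)
H(T, W) = 8 + 5*T (H(T, W) = 8 - (-5)*(T + 0) = 8 - (-5)*T = 8 + 5*T)
117*(H(-7, b) - 19) = 117*((8 + 5*(-7)) - 19) = 117*((8 - 35) - 19) = 117*(-27 - 19) = 117*(-46) = -5382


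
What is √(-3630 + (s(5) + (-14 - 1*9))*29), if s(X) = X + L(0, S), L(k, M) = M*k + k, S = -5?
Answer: 2*I*√1038 ≈ 64.436*I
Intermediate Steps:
L(k, M) = k + M*k
s(X) = X (s(X) = X + 0*(1 - 5) = X + 0*(-4) = X + 0 = X)
√(-3630 + (s(5) + (-14 - 1*9))*29) = √(-3630 + (5 + (-14 - 1*9))*29) = √(-3630 + (5 + (-14 - 9))*29) = √(-3630 + (5 - 23)*29) = √(-3630 - 18*29) = √(-3630 - 522) = √(-4152) = 2*I*√1038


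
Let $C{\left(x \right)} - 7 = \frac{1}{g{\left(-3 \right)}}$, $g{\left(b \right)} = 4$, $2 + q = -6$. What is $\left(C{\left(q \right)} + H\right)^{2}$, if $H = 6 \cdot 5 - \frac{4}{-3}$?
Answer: $\frac{214369}{144} \approx 1488.7$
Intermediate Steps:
$q = -8$ ($q = -2 - 6 = -8$)
$C{\left(x \right)} = \frac{29}{4}$ ($C{\left(x \right)} = 7 + \frac{1}{4} = \frac{29}{4}$)
$H = \frac{94}{3}$ ($H = 30 - - \frac{4}{3} = 30 + \frac{4}{3} = \frac{94}{3} \approx 31.333$)
$\left(C{\left(q \right)} + H\right)^{2} = \left(\frac{29}{4} + \frac{94}{3}\right)^{2} = \left(\frac{463}{12}\right)^{2} = \frac{214369}{144}$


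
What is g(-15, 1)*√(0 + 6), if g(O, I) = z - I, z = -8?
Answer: -9*√6 ≈ -22.045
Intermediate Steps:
g(O, I) = -8 - I
g(-15, 1)*√(0 + 6) = (-8 - 1*1)*√(0 + 6) = (-8 - 1)*√6 = -9*√6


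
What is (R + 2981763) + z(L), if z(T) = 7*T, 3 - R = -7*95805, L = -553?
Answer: 3648530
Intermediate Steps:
R = 670638 (R = 3 - (-7)*95805 = 3 - 1*(-670635) = 3 + 670635 = 670638)
(R + 2981763) + z(L) = (670638 + 2981763) + 7*(-553) = 3652401 - 3871 = 3648530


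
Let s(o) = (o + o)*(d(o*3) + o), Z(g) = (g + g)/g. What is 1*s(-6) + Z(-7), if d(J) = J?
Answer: 290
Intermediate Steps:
Z(g) = 2 (Z(g) = (2*g)/g = 2)
s(o) = 8*o² (s(o) = (o + o)*(o*3 + o) = (2*o)*(3*o + o) = (2*o)*(4*o) = 8*o²)
1*s(-6) + Z(-7) = 1*(8*(-6)²) + 2 = 1*(8*36) + 2 = 1*288 + 2 = 288 + 2 = 290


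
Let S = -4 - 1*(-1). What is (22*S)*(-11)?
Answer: 726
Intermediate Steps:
S = -3 (S = -4 + 1 = -3)
(22*S)*(-11) = (22*(-3))*(-11) = -66*(-11) = 726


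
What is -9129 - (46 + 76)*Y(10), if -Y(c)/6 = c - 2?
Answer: -3273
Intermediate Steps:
Y(c) = 12 - 6*c (Y(c) = -6*(c - 2) = -6*(-2 + c) = 12 - 6*c)
-9129 - (46 + 76)*Y(10) = -9129 - (46 + 76)*(12 - 6*10) = -9129 - 122*(12 - 60) = -9129 - 122*(-48) = -9129 - 1*(-5856) = -9129 + 5856 = -3273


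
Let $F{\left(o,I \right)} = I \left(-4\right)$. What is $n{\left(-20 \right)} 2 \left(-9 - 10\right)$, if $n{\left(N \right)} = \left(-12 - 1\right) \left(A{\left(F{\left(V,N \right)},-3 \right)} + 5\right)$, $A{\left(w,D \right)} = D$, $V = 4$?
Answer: $988$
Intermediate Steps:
$F{\left(o,I \right)} = - 4 I$
$n{\left(N \right)} = -26$ ($n{\left(N \right)} = \left(-12 - 1\right) \left(-3 + 5\right) = \left(-13\right) 2 = -26$)
$n{\left(-20 \right)} 2 \left(-9 - 10\right) = - 26 \cdot 2 \left(-9 - 10\right) = - 26 \cdot 2 \left(-19\right) = \left(-26\right) \left(-38\right) = 988$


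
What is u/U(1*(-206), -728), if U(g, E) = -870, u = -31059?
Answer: 357/10 ≈ 35.700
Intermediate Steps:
u/U(1*(-206), -728) = -31059/(-870) = -31059*(-1/870) = 357/10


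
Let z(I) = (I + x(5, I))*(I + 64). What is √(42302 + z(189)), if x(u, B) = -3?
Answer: 4*√5585 ≈ 298.93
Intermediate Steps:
z(I) = (-3 + I)*(64 + I) (z(I) = (I - 3)*(I + 64) = (-3 + I)*(64 + I))
√(42302 + z(189)) = √(42302 + (-192 + 189² + 61*189)) = √(42302 + (-192 + 35721 + 11529)) = √(42302 + 47058) = √89360 = 4*√5585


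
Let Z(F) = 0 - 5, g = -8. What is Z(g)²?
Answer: 25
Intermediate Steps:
Z(F) = -5
Z(g)² = (-5)² = 25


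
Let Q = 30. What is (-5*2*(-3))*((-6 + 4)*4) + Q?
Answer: -210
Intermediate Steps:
(-5*2*(-3))*((-6 + 4)*4) + Q = (-5*2*(-3))*((-6 + 4)*4) + 30 = (-10*(-3))*(-2*4) + 30 = 30*(-8) + 30 = -240 + 30 = -210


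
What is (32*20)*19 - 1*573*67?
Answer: -26231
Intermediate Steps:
(32*20)*19 - 1*573*67 = 640*19 - 573*67 = 12160 - 38391 = -26231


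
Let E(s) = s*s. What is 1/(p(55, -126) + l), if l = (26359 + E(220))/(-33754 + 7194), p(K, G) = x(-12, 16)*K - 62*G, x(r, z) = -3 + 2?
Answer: 26560/205951161 ≈ 0.00012896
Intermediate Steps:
E(s) = s**2
x(r, z) = -1
p(K, G) = -K - 62*G
l = -74759/26560 (l = (26359 + 220**2)/(-33754 + 7194) = (26359 + 48400)/(-26560) = 74759*(-1/26560) = -74759/26560 ≈ -2.8147)
1/(p(55, -126) + l) = 1/((-1*55 - 62*(-126)) - 74759/26560) = 1/((-55 + 7812) - 74759/26560) = 1/(7757 - 74759/26560) = 1/(205951161/26560) = 26560/205951161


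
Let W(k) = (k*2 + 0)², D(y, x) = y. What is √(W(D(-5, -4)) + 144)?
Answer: 2*√61 ≈ 15.620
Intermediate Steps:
W(k) = 4*k² (W(k) = (2*k + 0)² = (2*k)² = 4*k²)
√(W(D(-5, -4)) + 144) = √(4*(-5)² + 144) = √(4*25 + 144) = √(100 + 144) = √244 = 2*√61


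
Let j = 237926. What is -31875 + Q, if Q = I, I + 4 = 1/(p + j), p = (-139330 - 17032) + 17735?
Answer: -3165552820/99299 ≈ -31879.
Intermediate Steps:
p = -138627 (p = -156362 + 17735 = -138627)
I = -397195/99299 (I = -4 + 1/(-138627 + 237926) = -4 + 1/99299 = -397195/99299 ≈ -4.0000)
Q = -397195/99299 ≈ -4.0000
-31875 + Q = -31875 - 397195/99299 = -3165552820/99299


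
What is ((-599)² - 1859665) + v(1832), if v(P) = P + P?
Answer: -1497200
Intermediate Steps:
v(P) = 2*P
((-599)² - 1859665) + v(1832) = ((-599)² - 1859665) + 2*1832 = (358801 - 1859665) + 3664 = -1500864 + 3664 = -1497200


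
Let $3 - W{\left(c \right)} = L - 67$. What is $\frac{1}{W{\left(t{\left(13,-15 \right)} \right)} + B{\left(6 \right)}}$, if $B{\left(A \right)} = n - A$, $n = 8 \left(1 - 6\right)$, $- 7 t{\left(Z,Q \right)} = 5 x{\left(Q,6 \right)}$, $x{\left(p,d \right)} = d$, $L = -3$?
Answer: $\frac{1}{27} \approx 0.037037$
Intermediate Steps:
$t{\left(Z,Q \right)} = - \frac{30}{7}$ ($t{\left(Z,Q \right)} = - \frac{5 \cdot 6}{7} = \left(- \frac{1}{7}\right) 30 = - \frac{30}{7}$)
$n = -40$ ($n = 8 \left(-5\right) = -40$)
$B{\left(A \right)} = -40 - A$
$W{\left(c \right)} = 73$ ($W{\left(c \right)} = 3 - \left(-3 - 67\right) = 3 - -70 = 3 + 70 = 73$)
$\frac{1}{W{\left(t{\left(13,-15 \right)} \right)} + B{\left(6 \right)}} = \frac{1}{73 - 46} = \frac{1}{27}$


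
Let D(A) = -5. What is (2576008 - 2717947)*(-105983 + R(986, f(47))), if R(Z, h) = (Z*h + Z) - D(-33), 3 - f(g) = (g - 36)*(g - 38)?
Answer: 28337837472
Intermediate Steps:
f(g) = 3 - (-38 + g)*(-36 + g) (f(g) = 3 - (g - 36)*(g - 38) = 3 - (-36 + g)*(-38 + g) = 3 - (-38 + g)*(-36 + g))
R(Z, h) = 5 + Z + Z*h (R(Z, h) = (Z*h + Z) - 1*(-5) = (Z + Z*h) + 5 = 5 + Z + Z*h)
(2576008 - 2717947)*(-105983 + R(986, f(47))) = (2576008 - 2717947)*(-105983 + (5 + 986 + 986*(-1365 - 1*47**2 + 74*47))) = -141939*(-105983 + (5 + 986 + 986*(-1365 - 1*2209 + 3478))) = -141939*(-105983 + (5 + 986 + 986*(-1365 - 2209 + 3478))) = -141939*(-105983 + (5 + 986 + 986*(-96))) = -141939*(-105983 + (5 + 986 - 94656)) = -141939*(-105983 - 93665) = -141939*(-199648) = 28337837472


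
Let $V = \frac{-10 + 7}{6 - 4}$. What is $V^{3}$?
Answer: $- \frac{27}{8} \approx -3.375$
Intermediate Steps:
$V = - \frac{3}{2} \approx -1.5$
$V^{3} = \left(- \frac{3}{2}\right)^{3} = - \frac{27}{8}$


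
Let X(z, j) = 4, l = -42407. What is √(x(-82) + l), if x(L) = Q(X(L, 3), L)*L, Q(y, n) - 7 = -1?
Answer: I*√42899 ≈ 207.12*I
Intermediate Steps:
Q(y, n) = 6 (Q(y, n) = 7 - 1 = 6)
x(L) = 6*L
√(x(-82) + l) = √(6*(-82) - 42407) = √(-492 - 42407) = √(-42899) = I*√42899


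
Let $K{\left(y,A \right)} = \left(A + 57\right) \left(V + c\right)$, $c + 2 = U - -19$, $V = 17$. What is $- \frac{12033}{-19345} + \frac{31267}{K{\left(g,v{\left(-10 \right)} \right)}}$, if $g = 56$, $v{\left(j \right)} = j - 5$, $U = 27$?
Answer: $\frac{635688661}{49561890} \approx 12.826$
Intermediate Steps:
$v{\left(j \right)} = -5 + j$
$c = 44$ ($c = -2 + \left(27 - -19\right) = -2 + \left(27 + 19\right) = -2 + 46 = 44$)
$K{\left(y,A \right)} = 3477 + 61 A$ ($K{\left(y,A \right)} = \left(A + 57\right) \left(17 + 44\right) = \left(57 + A\right) 61 = 3477 + 61 A$)
$- \frac{12033}{-19345} + \frac{31267}{K{\left(g,v{\left(-10 \right)} \right)}} = - \frac{12033}{-19345} + \frac{31267}{3477 + 61 \left(-5 - 10\right)} = \left(-12033\right) \left(- \frac{1}{19345}\right) + \frac{31267}{3477 + 61 \left(-15\right)} = \frac{12033}{19345} + \frac{31267}{3477 - 915} = \frac{12033}{19345} + \frac{31267}{2562} = \frac{635688661}{49561890}$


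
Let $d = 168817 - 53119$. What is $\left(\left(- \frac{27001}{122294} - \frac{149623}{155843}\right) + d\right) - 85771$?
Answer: $\frac{570346126887529}{19058663842} \approx 29926.0$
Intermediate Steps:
$d = 115698$ ($d = 168817 - 53119 = 115698$)
$\left(\left(- \frac{27001}{122294} - \frac{149623}{155843}\right) + d\right) - 85771 = \left(\left(- \frac{27001}{122294} - \frac{149623}{155843}\right) + 115698\right) - 85771 = \left(- \frac{22505912005}{19058663842} + 115698\right) - 85771 = \frac{2205026783279711}{19058663842} - 85771 = \frac{570346126887529}{19058663842}$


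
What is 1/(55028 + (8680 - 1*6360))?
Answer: 1/57348 ≈ 1.7437e-5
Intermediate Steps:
1/(55028 + (8680 - 1*6360)) = 1/(55028 + (8680 - 6360)) = 1/(55028 + 2320) = 1/57348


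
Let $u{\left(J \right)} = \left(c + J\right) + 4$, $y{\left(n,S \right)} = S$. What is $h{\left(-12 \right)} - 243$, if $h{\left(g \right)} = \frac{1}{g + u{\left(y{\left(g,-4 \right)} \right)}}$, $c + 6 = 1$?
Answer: $- \frac{4132}{17} \approx -243.06$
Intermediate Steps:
$c = -5$ ($c = -6 + 1 = -5$)
$u{\left(J \right)} = -1 + J$ ($u{\left(J \right)} = \left(-5 + J\right) + 4 = -1 + J$)
$h{\left(g \right)} = \frac{1}{-5 + g}$ ($h{\left(g \right)} = \frac{1}{g - 5} = \frac{1}{-5 + g}$)
$h{\left(-12 \right)} - 243 = \frac{1}{-5 - 12} - 243 = \frac{1}{-17} - 243 = - \frac{1}{17} - 243 = - \frac{4132}{17}$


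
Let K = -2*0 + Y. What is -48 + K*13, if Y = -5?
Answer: -113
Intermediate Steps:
K = -5 (K = -2*0 - 5 = 0 - 5 = -5)
-48 + K*13 = -48 - 5*13 = -48 - 65 = -113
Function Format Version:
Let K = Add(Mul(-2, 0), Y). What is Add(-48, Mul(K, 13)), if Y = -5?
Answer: -113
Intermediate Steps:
K = -5 (K = Add(Mul(-2, 0), -5) = Add(0, -5) = -5)
Add(-48, Mul(K, 13)) = Add(-48, Mul(-5, 13)) = Add(-48, -65) = -113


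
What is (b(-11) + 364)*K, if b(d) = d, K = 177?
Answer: 62481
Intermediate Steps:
(b(-11) + 364)*K = (-11 + 364)*177 = 353*177 = 62481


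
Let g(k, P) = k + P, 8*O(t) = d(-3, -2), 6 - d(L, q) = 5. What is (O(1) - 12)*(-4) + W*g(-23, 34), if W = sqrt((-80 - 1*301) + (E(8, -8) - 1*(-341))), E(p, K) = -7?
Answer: 95/2 + 11*I*sqrt(47) ≈ 47.5 + 75.412*I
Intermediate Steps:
d(L, q) = 1 (d(L, q) = 6 - 1*5 = 6 - 5 = 1)
O(t) = 1/8 (O(t) = (1/8)*1 = 1/8)
W = I*sqrt(47) (W = sqrt((-80 - 1*301) + (-7 - 1*(-341))) = sqrt((-80 - 301) + (-7 + 341)) = sqrt(-381 + 334) = sqrt(-47) = I*sqrt(47) ≈ 6.8557*I)
g(k, P) = P + k
(O(1) - 12)*(-4) + W*g(-23, 34) = (1/8 - 12)*(-4) + (I*sqrt(47))*(34 - 23) = -95/8*(-4) + (I*sqrt(47))*11 = 95/2 + 11*I*sqrt(47)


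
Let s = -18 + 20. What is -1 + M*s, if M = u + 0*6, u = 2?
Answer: 3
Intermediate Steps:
s = 2
M = 2 (M = 2 + 0*6 = 2 + 0 = 2)
-1 + M*s = -1 + 2*2 = -1 + 4 = 3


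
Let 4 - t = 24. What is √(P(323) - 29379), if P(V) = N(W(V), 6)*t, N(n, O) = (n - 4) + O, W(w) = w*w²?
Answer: I*√673994759 ≈ 25961.0*I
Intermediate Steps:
t = -20 (t = 4 - 1*24 = 4 - 24 = -20)
W(w) = w³
N(n, O) = -4 + O + n (N(n, O) = (-4 + n) + O = -4 + O + n)
P(V) = -40 - 20*V³ (P(V) = (-4 + 6 + V³)*(-20) = (2 + V³)*(-20) = -40 - 20*V³)
√(P(323) - 29379) = √((-40 - 20*323³) - 29379) = √((-40 - 20*33698267) - 29379) = √((-40 - 673965340) - 29379) = √(-673965380 - 29379) = √(-673994759) = I*√673994759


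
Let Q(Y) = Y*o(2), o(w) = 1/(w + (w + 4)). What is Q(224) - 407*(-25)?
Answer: 10203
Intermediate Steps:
o(w) = 1/(4 + 2*w) (o(w) = 1/(w + (4 + w)) = 1/(4 + 2*w))
Q(Y) = Y/8 (Q(Y) = Y*(1/(2*(2 + 2))) = Y*((½)/4) = Y*((½)*(¼)) = Y*(⅛) = Y/8)
Q(224) - 407*(-25) = (⅛)*224 - 407*(-25) = 28 + 10175 = 10203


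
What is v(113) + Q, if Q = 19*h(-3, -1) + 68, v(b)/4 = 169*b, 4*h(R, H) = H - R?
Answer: 152931/2 ≈ 76466.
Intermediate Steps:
h(R, H) = -R/4 + H/4 (h(R, H) = (H - R)/4 = -R/4 + H/4)
v(b) = 676*b (v(b) = 4*(169*b) = 676*b)
Q = 155/2 (Q = 19*(-¼*(-3) + (¼)*(-1)) + 68 = 19*(¾ - ¼) + 68 = 19*(½) + 68 = 19/2 + 68 = 155/2 ≈ 77.500)
v(113) + Q = 676*113 + 155/2 = 76388 + 155/2 = 152931/2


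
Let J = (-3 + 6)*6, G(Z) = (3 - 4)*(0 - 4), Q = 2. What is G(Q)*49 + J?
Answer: 214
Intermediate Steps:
G(Z) = 4 (G(Z) = -1*(-4) = 4)
J = 18 (J = 3*6 = 18)
G(Q)*49 + J = 4*49 + 18 = 196 + 18 = 214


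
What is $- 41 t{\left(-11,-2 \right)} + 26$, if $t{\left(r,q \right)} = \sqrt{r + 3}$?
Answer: $26 - 82 i \sqrt{2} \approx 26.0 - 115.97 i$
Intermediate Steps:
$t{\left(r,q \right)} = \sqrt{3 + r}$
$- 41 t{\left(-11,-2 \right)} + 26 = - 41 \sqrt{3 - 11} + 26 = - 41 \sqrt{-8} + 26 = - 41 \cdot 2 i \sqrt{2} + 26 = - 82 i \sqrt{2} + 26 = 26 - 82 i \sqrt{2}$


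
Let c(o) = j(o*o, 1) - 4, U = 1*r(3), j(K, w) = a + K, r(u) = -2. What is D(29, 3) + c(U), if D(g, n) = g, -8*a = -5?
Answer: 237/8 ≈ 29.625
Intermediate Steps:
a = 5/8 (a = -1/8*(-5) = 5/8 ≈ 0.62500)
j(K, w) = 5/8 + K
U = -2 (U = 1*(-2) = -2)
c(o) = -27/8 + o**2 (c(o) = (5/8 + o*o) - 4 = (5/8 + o**2) - 4 = -27/8 + o**2)
D(29, 3) + c(U) = 29 + (-27/8 + (-2)**2) = 29 + (-27/8 + 4) = 29 + 5/8 = 237/8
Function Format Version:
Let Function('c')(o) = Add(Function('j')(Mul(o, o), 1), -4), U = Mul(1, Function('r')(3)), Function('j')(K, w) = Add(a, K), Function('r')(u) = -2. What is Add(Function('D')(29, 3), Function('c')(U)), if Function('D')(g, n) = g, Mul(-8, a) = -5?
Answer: Rational(237, 8) ≈ 29.625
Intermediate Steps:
a = Rational(5, 8) (a = Mul(Rational(-1, 8), -5) = Rational(5, 8) ≈ 0.62500)
Function('j')(K, w) = Add(Rational(5, 8), K)
U = -2 (U = Mul(1, -2) = -2)
Function('c')(o) = Add(Rational(-27, 8), Pow(o, 2)) (Function('c')(o) = Add(Add(Rational(5, 8), Mul(o, o)), -4) = Add(Add(Rational(5, 8), Pow(o, 2)), -4) = Add(Rational(-27, 8), Pow(o, 2)))
Add(Function('D')(29, 3), Function('c')(U)) = Add(29, Add(Rational(-27, 8), Pow(-2, 2))) = Add(29, Add(Rational(-27, 8), 4)) = Add(29, Rational(5, 8)) = Rational(237, 8)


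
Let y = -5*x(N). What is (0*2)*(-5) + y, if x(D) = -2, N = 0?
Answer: 10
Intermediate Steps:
y = 10 (y = -5*(-2) = 10)
(0*2)*(-5) + y = (0*2)*(-5) + 10 = 0*(-5) + 10 = 0 + 10 = 10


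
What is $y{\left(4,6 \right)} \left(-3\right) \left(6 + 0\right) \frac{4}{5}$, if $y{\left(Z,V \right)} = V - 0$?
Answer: $- \frac{432}{5} \approx -86.4$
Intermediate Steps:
$y{\left(Z,V \right)} = V$ ($y{\left(Z,V \right)} = V + 0 = V$)
$y{\left(4,6 \right)} \left(-3\right) \left(6 + 0\right) \frac{4}{5} = 6 \left(-3\right) \left(6 + 0\right) \frac{4}{5} = - 18 \cdot 6 \cdot 4 \cdot \frac{1}{5} = - 18 \cdot 6 \cdot \frac{4}{5} = \left(-18\right) \frac{24}{5} = - \frac{432}{5}$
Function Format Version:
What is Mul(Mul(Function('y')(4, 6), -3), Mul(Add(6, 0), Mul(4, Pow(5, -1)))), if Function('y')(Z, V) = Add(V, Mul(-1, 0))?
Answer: Rational(-432, 5) ≈ -86.400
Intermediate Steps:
Function('y')(Z, V) = V (Function('y')(Z, V) = Add(V, 0) = V)
Mul(Mul(Function('y')(4, 6), -3), Mul(Add(6, 0), Mul(4, Pow(5, -1)))) = Mul(Mul(6, -3), Mul(Add(6, 0), Mul(4, Pow(5, -1)))) = Mul(-18, Mul(6, Mul(4, Rational(1, 5)))) = Mul(-18, Mul(6, Rational(4, 5))) = Mul(-18, Rational(24, 5)) = Rational(-432, 5)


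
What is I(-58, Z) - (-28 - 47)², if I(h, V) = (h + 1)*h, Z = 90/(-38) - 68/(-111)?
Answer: -2319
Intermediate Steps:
Z = -3703/2109 (Z = 90*(-1/38) - 68*(-1/111) = -45/19 + 68/111 = -3703/2109 ≈ -1.7558)
I(h, V) = h*(1 + h) (I(h, V) = (1 + h)*h = h*(1 + h))
I(-58, Z) - (-28 - 47)² = -58*(1 - 58) - (-28 - 47)² = -58*(-57) - 1*(-75)² = 3306 - 1*5625 = 3306 - 5625 = -2319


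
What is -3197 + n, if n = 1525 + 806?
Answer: -866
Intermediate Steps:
n = 2331
-3197 + n = -3197 + 2331 = -866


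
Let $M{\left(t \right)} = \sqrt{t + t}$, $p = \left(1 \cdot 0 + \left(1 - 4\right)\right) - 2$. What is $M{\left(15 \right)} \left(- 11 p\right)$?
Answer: $55 \sqrt{30} \approx 301.25$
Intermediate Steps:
$p = -5$ ($p = \left(0 - 3\right) - 2 = -3 - 2 = -5$)
$M{\left(t \right)} = \sqrt{2} \sqrt{t}$ ($M{\left(t \right)} = \sqrt{2 t} = \sqrt{2} \sqrt{t}$)
$M{\left(15 \right)} \left(- 11 p\right) = \sqrt{2} \sqrt{15} \left(\left(-11\right) \left(-5\right)\right) = \sqrt{30} \cdot 55 = 55 \sqrt{30}$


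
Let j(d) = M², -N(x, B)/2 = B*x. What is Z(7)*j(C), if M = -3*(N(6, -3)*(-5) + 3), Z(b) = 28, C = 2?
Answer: 7894908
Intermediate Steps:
N(x, B) = -2*B*x
M = 531 (M = -3*(-2*(-3)*6*(-5) + 3) = -3*(36*(-5) + 3) = -3*(-180 + 3) = -3*(-177) = 531)
j(d) = 281961 (j(d) = 531² = 281961)
Z(7)*j(C) = 28*281961 = 7894908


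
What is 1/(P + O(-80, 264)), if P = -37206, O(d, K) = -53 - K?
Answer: -1/37523 ≈ -2.6650e-5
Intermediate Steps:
1/(P + O(-80, 264)) = 1/(-37206 + (-53 - 1*264)) = 1/(-37206 + (-53 - 264)) = 1/(-37206 - 317) = 1/(-37523) = -1/37523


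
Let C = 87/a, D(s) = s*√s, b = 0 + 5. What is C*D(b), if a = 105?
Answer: 29*√5/7 ≈ 9.2637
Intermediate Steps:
b = 5
D(s) = s^(3/2)
C = 29/35 (C = 87/105 = 87*(1/105) = 29/35 ≈ 0.82857)
C*D(b) = 29*5^(3/2)/35 = 29*(5*√5)/35 = 29*√5/7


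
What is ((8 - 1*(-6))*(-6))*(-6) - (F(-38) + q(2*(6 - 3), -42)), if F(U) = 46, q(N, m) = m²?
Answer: -1306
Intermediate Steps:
((8 - 1*(-6))*(-6))*(-6) - (F(-38) + q(2*(6 - 3), -42)) = ((8 - 1*(-6))*(-6))*(-6) - (46 + (-42)²) = ((8 + 6)*(-6))*(-6) - (46 + 1764) = (14*(-6))*(-6) - 1*1810 = -84*(-6) - 1810 = 504 - 1810 = -1306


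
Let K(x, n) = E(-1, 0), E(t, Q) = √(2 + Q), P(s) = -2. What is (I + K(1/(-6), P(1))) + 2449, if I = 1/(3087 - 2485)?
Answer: 1474299/602 + √2 ≈ 2450.4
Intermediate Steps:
I = 1/602 ≈ 0.0016611
K(x, n) = √2 (K(x, n) = √(2 + 0) = √2)
(I + K(1/(-6), P(1))) + 2449 = (1/602 + √2) + 2449 = 1474299/602 + √2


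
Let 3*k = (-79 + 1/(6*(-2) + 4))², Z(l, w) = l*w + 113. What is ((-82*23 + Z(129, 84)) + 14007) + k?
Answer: 1610043/64 ≈ 25157.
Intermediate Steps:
Z(l, w) = 113 + l*w
k = 133563/64 (k = (-79 + 1/(6*(-2) + 4))²/3 = (-79 + 1/(-12 + 4))²/3 = (-79 + 1/(-8))²/3 = (-79 - ⅛)²/3 = (-633/8)²/3 = (⅓)*(400689/64) = 133563/64 ≈ 2086.9)
((-82*23 + Z(129, 84)) + 14007) + k = ((-82*23 + (113 + 129*84)) + 14007) + 133563/64 = ((-1886 + (113 + 10836)) + 14007) + 133563/64 = ((-1886 + 10949) + 14007) + 133563/64 = (9063 + 14007) + 133563/64 = 23070 + 133563/64 = 1610043/64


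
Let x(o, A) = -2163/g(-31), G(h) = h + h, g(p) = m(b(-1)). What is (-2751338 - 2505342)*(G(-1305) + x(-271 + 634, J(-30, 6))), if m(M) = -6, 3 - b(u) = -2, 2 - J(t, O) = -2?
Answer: 11824901660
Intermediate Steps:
J(t, O) = 4 (J(t, O) = 2 - 1*(-2) = 2 + 2 = 4)
b(u) = 5 (b(u) = 3 - 1*(-2) = 3 + 2 = 5)
g(p) = -6
G(h) = 2*h
x(o, A) = 721/2 (x(o, A) = -2163/(-6) = -2163*(-⅙) = 721/2)
(-2751338 - 2505342)*(G(-1305) + x(-271 + 634, J(-30, 6))) = (-2751338 - 2505342)*(2*(-1305) + 721/2) = -5256680*(-2610 + 721/2) = -5256680*(-4499/2) = 11824901660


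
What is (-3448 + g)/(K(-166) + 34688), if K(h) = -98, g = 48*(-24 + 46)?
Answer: -1196/17295 ≈ -0.069153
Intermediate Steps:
g = 1056 (g = 48*22 = 1056)
(-3448 + g)/(K(-166) + 34688) = (-3448 + 1056)/(-98 + 34688) = -2392/34590 = -2392*1/34590 = -1196/17295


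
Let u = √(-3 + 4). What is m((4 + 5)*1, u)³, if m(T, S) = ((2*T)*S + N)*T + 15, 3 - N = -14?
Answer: 35937000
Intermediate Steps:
N = 17 (N = 3 - 1*(-14) = 3 + 14 = 17)
u = 1 (u = √1 = 1)
m(T, S) = 15 + T*(17 + 2*S*T) (m(T, S) = ((2*T)*S + 17)*T + 15 = (2*S*T + 17)*T + 15 = (17 + 2*S*T)*T + 15 = T*(17 + 2*S*T) + 15 = 15 + T*(17 + 2*S*T))
m((4 + 5)*1, u)³ = (15 + 17*((4 + 5)*1) + 2*1*((4 + 5)*1)²)³ = (15 + 17*(9*1) + 2*1*(9*1)²)³ = (15 + 17*9 + 2*1*9²)³ = (15 + 153 + 2*1*81)³ = (15 + 153 + 162)³ = 330³ = 35937000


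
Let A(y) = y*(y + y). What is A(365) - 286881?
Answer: -20431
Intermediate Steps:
A(y) = 2*y² (A(y) = y*(2*y) = 2*y²)
A(365) - 286881 = 2*365² - 286881 = 2*133225 - 286881 = 266450 - 286881 = -20431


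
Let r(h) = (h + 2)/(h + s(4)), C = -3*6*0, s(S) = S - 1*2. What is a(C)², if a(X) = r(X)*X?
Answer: 0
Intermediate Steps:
s(S) = -2 + S (s(S) = S - 2 = -2 + S)
C = 0 (C = -18*0 = 0)
r(h) = 1 (r(h) = (h + 2)/(h + (-2 + 4)) = (2 + h)/(h + 2) = (2 + h)/(2 + h) = 1)
a(X) = X (a(X) = 1*X = X)
a(C)² = 0² = 0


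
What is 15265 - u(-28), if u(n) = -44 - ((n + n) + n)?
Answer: 15225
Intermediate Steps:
u(n) = -44 - 3*n (u(n) = -44 - (2*n + n) = -44 - 3*n)
15265 - u(-28) = 15265 - (-44 - 3*(-28)) = 15265 - (-44 + 84) = 15265 - 1*40 = 15265 - 40 = 15225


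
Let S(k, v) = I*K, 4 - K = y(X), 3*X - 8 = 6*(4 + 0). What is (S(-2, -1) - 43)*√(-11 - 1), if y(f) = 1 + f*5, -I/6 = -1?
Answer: -690*I*√3 ≈ -1195.1*I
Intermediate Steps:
I = 6 (I = -6*(-1) = 6)
X = 32/3 (X = 8/3 + (6*(4 + 0))/3 = 8/3 + (6*4)/3 = 8/3 + (⅓)*24 = 8/3 + 8 = 32/3 ≈ 10.667)
y(f) = 1 + 5*f
K = -151/3 (K = 4 - (1 + 5*(32/3)) = 4 - (1 + 160/3) = 4 - 1*163/3 = 4 - 163/3 = -151/3 ≈ -50.333)
S(k, v) = -302 (S(k, v) = 6*(-151/3) = -302)
(S(-2, -1) - 43)*√(-11 - 1) = (-302 - 43)*√(-11 - 1) = -690*I*√3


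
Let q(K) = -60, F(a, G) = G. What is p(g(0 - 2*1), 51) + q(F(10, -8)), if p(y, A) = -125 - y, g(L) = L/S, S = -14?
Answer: -1296/7 ≈ -185.14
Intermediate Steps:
g(L) = -L/14 (g(L) = L/(-14) = L*(-1/14) = -L/14)
p(g(0 - 2*1), 51) + q(F(10, -8)) = (-125 - (-1)*(0 - 2*1)/14) - 60 = (-125 - (-1)*(0 - 2)/14) - 60 = (-125 - (-1)*(-2)/14) - 60 = (-125 - 1*⅐) - 60 = (-125 - ⅐) - 60 = -876/7 - 60 = -1296/7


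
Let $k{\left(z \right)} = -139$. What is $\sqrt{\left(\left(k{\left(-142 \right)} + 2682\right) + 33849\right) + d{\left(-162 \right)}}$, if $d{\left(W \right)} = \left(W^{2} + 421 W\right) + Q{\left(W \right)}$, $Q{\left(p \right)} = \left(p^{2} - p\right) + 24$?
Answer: $8 \sqrt{326} \approx 144.44$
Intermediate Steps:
$Q{\left(p \right)} = 24 + p^{2} - p$
$d{\left(W \right)} = 24 + 2 W^{2} + 420 W$ ($d{\left(W \right)} = \left(W^{2} + 421 W\right) + \left(24 + W^{2} - W\right) = 24 + 2 W^{2} + 420 W$)
$\sqrt{\left(\left(k{\left(-142 \right)} + 2682\right) + 33849\right) + d{\left(-162 \right)}} = \sqrt{\left(\left(-139 + 2682\right) + 33849\right) + \left(24 + 2 \left(-162\right)^{2} + 420 \left(-162\right)\right)} = \sqrt{\left(2543 + 33849\right) + \left(24 + 2 \cdot 26244 - 68040\right)} = \sqrt{36392 + \left(24 + 52488 - 68040\right)} = \sqrt{36392 - 15528} = \sqrt{20864} = 8 \sqrt{326}$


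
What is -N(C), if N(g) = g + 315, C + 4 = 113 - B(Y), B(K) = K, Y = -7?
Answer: -431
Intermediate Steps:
C = 116 (C = -4 + (113 - 1*(-7)) = -4 + (113 + 7) = -4 + 120 = 116)
N(g) = 315 + g
-N(C) = -(315 + 116) = -1*431 = -431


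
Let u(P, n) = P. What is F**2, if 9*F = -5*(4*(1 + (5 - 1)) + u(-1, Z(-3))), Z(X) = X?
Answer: 9025/81 ≈ 111.42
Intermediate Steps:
F = -95/9 (F = (-5*(4*(1 + (5 - 1)) - 1))/9 = (-5*(4*(1 + 4) - 1))/9 = (-5*(4*5 - 1))/9 = (-5*(20 - 1))/9 = (-5*19)/9 = (1/9)*(-95) = -95/9 ≈ -10.556)
F**2 = (-95/9)**2 = 9025/81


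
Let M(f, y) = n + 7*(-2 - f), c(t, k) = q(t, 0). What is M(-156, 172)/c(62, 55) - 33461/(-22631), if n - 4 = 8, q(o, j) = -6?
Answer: -12233512/67893 ≈ -180.19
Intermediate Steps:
c(t, k) = -6
n = 12 (n = 4 + 8 = 12)
M(f, y) = -2 - 7*f (M(f, y) = 12 + 7*(-2 - f) = 12 + (-14 - 7*f) = -2 - 7*f)
M(-156, 172)/c(62, 55) - 33461/(-22631) = (-2 - 7*(-156))/(-6) - 33461/(-22631) = (-2 + 1092)*(-⅙) - 33461*(-1/22631) = 1090*(-⅙) + 33461/22631 = -545/3 + 33461/22631 = -12233512/67893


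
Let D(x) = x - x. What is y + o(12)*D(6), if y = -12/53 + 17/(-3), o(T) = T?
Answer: -937/159 ≈ -5.8931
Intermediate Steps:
D(x) = 0
y = -937/159 (y = -12*1/53 + 17*(-⅓) = -12/53 - 17/3 = -937/159 ≈ -5.8931)
y + o(12)*D(6) = -937/159 + 12*0 = -937/159 + 0 = -937/159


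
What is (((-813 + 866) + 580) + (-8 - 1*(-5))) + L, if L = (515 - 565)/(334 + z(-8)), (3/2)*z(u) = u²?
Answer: 71175/113 ≈ 629.87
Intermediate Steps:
z(u) = 2*u²/3
L = -15/113 (L = (515 - 565)/(334 + (⅔)*(-8)²) = -50/(334 + (⅔)*64) = -50/(334 + 128/3) = -50/1130/3 = -50*3/1130 = -15/113 ≈ -0.13274)
(((-813 + 866) + 580) + (-8 - 1*(-5))) + L = (((-813 + 866) + 580) + (-8 - 1*(-5))) - 15/113 = ((53 + 580) + (-8 + 5)) - 15/113 = (633 - 3) - 15/113 = 630 - 15/113 = 71175/113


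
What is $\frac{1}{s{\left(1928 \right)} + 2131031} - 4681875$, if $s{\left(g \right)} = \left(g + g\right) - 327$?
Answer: $- \frac{9993743099999}{2134560} \approx -4.6819 \cdot 10^{6}$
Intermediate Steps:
$s{\left(g \right)} = -327 + 2 g$ ($s{\left(g \right)} = 2 g - 327 = -327 + 2 g$)
$\frac{1}{s{\left(1928 \right)} + 2131031} - 4681875 = \frac{1}{\left(-327 + 2 \cdot 1928\right) + 2131031} - 4681875 = \frac{1}{\left(-327 + 3856\right) + 2131031} - 4681875 = \frac{1}{3529 + 2131031} - 4681875 = \frac{1}{2134560} - 4681875 = - \frac{9993743099999}{2134560}$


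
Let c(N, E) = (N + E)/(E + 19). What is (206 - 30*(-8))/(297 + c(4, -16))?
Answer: 446/293 ≈ 1.5222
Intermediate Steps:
c(N, E) = (E + N)/(19 + E)
(206 - 30*(-8))/(297 + c(4, -16)) = (206 - 30*(-8))/(297 + (-16 + 4)/(19 - 16)) = (206 + 240)/(297 - 12/3) = 446/(297 + (⅓)*(-12)) = 446/(297 - 4) = 446/293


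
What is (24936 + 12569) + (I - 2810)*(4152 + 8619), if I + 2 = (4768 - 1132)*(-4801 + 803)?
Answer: -185684427835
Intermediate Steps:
I = -14536730 (I = -2 + (4768 - 1132)*(-4801 + 803) = -2 + 3636*(-3998) = -2 - 14536728 = -14536730)
(24936 + 12569) + (I - 2810)*(4152 + 8619) = (24936 + 12569) + (-14536730 - 2810)*(4152 + 8619) = 37505 - 14539540*12771 = 37505 - 185684465340 = -185684427835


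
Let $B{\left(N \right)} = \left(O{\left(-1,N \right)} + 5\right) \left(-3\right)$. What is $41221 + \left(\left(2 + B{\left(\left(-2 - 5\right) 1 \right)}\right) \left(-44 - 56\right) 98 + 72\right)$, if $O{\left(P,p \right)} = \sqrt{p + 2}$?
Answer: $168693 + 29400 i \sqrt{5} \approx 1.6869 \cdot 10^{5} + 65740.0 i$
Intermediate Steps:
$O{\left(P,p \right)} = \sqrt{2 + p}$
$B{\left(N \right)} = -15 - 3 \sqrt{2 + N}$ ($B{\left(N \right)} = \left(\sqrt{2 + N} + 5\right) \left(-3\right) = \left(5 + \sqrt{2 + N}\right) \left(-3\right) = -15 - 3 \sqrt{2 + N}$)
$41221 + \left(\left(2 + B{\left(\left(-2 - 5\right) 1 \right)}\right) \left(-44 - 56\right) 98 + 72\right) = 41221 + \left(\left(2 - \left(15 + 3 \sqrt{2 + \left(-2 - 5\right) 1}\right)\right) \left(-44 - 56\right) 98 + 72\right) = 41221 + \left(\left(2 - \left(15 + 3 \sqrt{2 - 7}\right)\right) \left(-100\right) 98 + 72\right) = 41221 + \left(\left(2 - \left(15 + 3 \sqrt{-5}\right)\right) \left(-100\right) 98 + 72\right) = 41221 + \left(\left(2 - \left(15 + 3 i \sqrt{5}\right)\right) \left(-100\right) 98 + 72\right) = 41221 + \left(\left(-13 - 3 i \sqrt{5}\right) \left(-100\right) 98 + 72\right) = 41221 + \left(\left(1300 + 300 i \sqrt{5}\right) 98 + 72\right) = 41221 + \left(\left(127400 + 29400 i \sqrt{5}\right) + 72\right) = 41221 + \left(127472 + 29400 i \sqrt{5}\right) = 168693 + 29400 i \sqrt{5}$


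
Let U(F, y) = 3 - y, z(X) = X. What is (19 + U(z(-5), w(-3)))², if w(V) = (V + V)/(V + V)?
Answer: 441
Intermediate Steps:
w(V) = 1 (w(V) = (2*V)/((2*V)) = (2*V)*(1/(2*V)) = 1)
(19 + U(z(-5), w(-3)))² = (19 + (3 - 1*1))² = (19 + (3 - 1))² = (19 + 2)² = 21² = 441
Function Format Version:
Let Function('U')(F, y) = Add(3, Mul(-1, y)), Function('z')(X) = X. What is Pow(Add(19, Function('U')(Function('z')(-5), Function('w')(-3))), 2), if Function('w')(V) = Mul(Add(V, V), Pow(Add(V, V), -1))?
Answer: 441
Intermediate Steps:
Function('w')(V) = 1 (Function('w')(V) = Mul(Mul(2, V), Pow(Mul(2, V), -1)) = Mul(Mul(2, V), Mul(Rational(1, 2), Pow(V, -1))) = 1)
Pow(Add(19, Function('U')(Function('z')(-5), Function('w')(-3))), 2) = Pow(Add(19, Add(3, Mul(-1, 1))), 2) = Pow(Add(19, Add(3, -1)), 2) = Pow(Add(19, 2), 2) = Pow(21, 2) = 441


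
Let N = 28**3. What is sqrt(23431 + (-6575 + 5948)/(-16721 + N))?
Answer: 7*sqrt(13084645546)/5231 ≈ 153.07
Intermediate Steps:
N = 21952
sqrt(23431 + (-6575 + 5948)/(-16721 + N)) = sqrt(23431 + (-6575 + 5948)/(-16721 + 21952)) = sqrt(23431 - 627/5231) = sqrt(122566934/5231) = 7*sqrt(13084645546)/5231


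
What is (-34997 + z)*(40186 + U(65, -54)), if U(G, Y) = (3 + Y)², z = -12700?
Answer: -2040811539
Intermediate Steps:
(-34997 + z)*(40186 + U(65, -54)) = (-34997 - 12700)*(40186 + (3 - 54)²) = -47697*(40186 + (-51)²) = -47697*(40186 + 2601) = -47697*42787 = -2040811539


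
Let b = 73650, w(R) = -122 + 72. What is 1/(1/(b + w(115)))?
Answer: 73600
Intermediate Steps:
w(R) = -50
1/(1/(b + w(115))) = 1/(1/(73650 - 50)) = 1/(1/73600) = 73600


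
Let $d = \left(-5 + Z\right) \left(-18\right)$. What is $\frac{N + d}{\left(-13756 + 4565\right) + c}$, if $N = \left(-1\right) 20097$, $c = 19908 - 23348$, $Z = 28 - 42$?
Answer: $\frac{19755}{12631} \approx 1.564$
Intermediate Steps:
$Z = -14$ ($Z = 28 - 42 = -14$)
$c = -3440$ ($c = 19908 - 23348 = -3440$)
$N = -20097$
$d = 342$ ($d = \left(-5 - 14\right) \left(-18\right) = \left(-19\right) \left(-18\right) = 342$)
$\frac{N + d}{\left(-13756 + 4565\right) + c} = \frac{-20097 + 342}{\left(-13756 + 4565\right) - 3440} = - \frac{19755}{-9191 - 3440} = - \frac{19755}{-12631} = \left(-19755\right) \left(- \frac{1}{12631}\right) = \frac{19755}{12631}$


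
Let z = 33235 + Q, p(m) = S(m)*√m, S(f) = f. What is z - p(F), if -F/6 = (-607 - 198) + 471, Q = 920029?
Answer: 953264 - 4008*√501 ≈ 8.6355e+5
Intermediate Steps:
F = 2004 (F = -6*((-607 - 198) + 471) = -6*(-805 + 471) = -6*(-334) = 2004)
p(m) = m^(3/2) (p(m) = m*√m = m^(3/2))
z = 953264 (z = 33235 + 920029 = 953264)
z - p(F) = 953264 - 2004^(3/2) = 953264 - 4008*√501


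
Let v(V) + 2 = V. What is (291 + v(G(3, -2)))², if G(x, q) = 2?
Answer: 84681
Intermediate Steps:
v(V) = -2 + V
(291 + v(G(3, -2)))² = (291 + (-2 + 2))² = (291 + 0)² = 291² = 84681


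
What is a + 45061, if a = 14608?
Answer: 59669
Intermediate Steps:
a + 45061 = 14608 + 45061 = 59669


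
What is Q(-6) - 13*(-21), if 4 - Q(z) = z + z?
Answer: 289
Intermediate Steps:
Q(z) = 4 - 2*z (Q(z) = 4 - (z + z) = 4 - 2*z)
Q(-6) - 13*(-21) = (4 - 2*(-6)) - 13*(-21) = (4 + 12) + 273 = 16 + 273 = 289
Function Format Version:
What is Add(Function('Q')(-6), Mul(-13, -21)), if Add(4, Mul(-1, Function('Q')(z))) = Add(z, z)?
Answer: 289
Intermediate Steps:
Function('Q')(z) = Add(4, Mul(-2, z)) (Function('Q')(z) = Add(4, Mul(-1, Add(z, z))) = Add(4, Mul(-1, Mul(2, z))) = Add(4, Mul(-2, z)))
Add(Function('Q')(-6), Mul(-13, -21)) = Add(Add(4, Mul(-2, -6)), Mul(-13, -21)) = Add(Add(4, 12), 273) = Add(16, 273) = 289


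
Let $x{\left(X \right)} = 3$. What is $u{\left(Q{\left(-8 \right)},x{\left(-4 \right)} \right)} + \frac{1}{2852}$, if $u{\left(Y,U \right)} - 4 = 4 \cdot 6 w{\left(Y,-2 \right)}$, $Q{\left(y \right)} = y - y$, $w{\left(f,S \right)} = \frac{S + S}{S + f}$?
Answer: $\frac{148305}{2852} \approx 52.0$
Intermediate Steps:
$w{\left(f,S \right)} = \frac{2 S}{S + f}$
$Q{\left(y \right)} = 0$
$u{\left(Y,U \right)} = 4 - \frac{96}{-2 + Y}$ ($u{\left(Y,U \right)} = 4 + 4 \cdot 6 \cdot 2 \left(-2\right) \frac{1}{-2 + Y} = 4 + 24 \left(- \frac{4}{-2 + Y}\right) = 4 - \frac{96}{-2 + Y}$)
$u{\left(Q{\left(-8 \right)},x{\left(-4 \right)} \right)} + \frac{1}{2852} = \frac{4 \left(-26 + 0\right)}{-2 + 0} + \frac{1}{2852} = 4 \frac{1}{-2} \left(-26\right) + \frac{1}{2852} = 4 \left(- \frac{1}{2}\right) \left(-26\right) + \frac{1}{2852} = 52 + \frac{1}{2852} = \frac{148305}{2852}$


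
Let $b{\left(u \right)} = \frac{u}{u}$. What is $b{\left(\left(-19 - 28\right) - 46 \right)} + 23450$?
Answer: $23451$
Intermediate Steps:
$b{\left(u \right)} = 1$
$b{\left(\left(-19 - 28\right) - 46 \right)} + 23450 = 1 + 23450 = 23451$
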